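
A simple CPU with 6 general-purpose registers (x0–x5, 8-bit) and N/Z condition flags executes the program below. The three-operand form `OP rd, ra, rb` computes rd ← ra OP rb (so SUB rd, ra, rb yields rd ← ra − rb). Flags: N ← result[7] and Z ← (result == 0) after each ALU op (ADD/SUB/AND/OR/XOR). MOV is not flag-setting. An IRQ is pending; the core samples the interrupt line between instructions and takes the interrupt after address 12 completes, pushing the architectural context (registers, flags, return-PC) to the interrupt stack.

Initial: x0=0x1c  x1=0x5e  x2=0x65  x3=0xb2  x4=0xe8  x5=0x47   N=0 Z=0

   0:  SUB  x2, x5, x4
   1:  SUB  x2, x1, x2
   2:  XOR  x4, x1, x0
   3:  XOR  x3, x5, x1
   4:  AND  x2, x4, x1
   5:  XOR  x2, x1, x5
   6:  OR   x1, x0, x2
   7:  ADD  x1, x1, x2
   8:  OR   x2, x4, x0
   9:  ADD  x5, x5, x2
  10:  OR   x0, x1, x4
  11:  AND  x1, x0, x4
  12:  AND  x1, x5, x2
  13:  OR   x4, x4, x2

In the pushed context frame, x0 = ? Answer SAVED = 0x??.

SAVED = 0x76

after  0: x0=0x1c x1=0x5e x2=0x5f x3=0xb2 x4=0xe8 x5=0x47  N=0 Z=0
after  1: x0=0x1c x1=0x5e x2=0xff x3=0xb2 x4=0xe8 x5=0x47  N=1 Z=0
after  2: x0=0x1c x1=0x5e x2=0xff x3=0xb2 x4=0x42 x5=0x47  N=0 Z=0
after  3: x0=0x1c x1=0x5e x2=0xff x3=0x19 x4=0x42 x5=0x47  N=0 Z=0
after  4: x0=0x1c x1=0x5e x2=0x42 x3=0x19 x4=0x42 x5=0x47  N=0 Z=0
after  5: x0=0x1c x1=0x5e x2=0x19 x3=0x19 x4=0x42 x5=0x47  N=0 Z=0
after  6: x0=0x1c x1=0x1d x2=0x19 x3=0x19 x4=0x42 x5=0x47  N=0 Z=0
after  7: x0=0x1c x1=0x36 x2=0x19 x3=0x19 x4=0x42 x5=0x47  N=0 Z=0
after  8: x0=0x1c x1=0x36 x2=0x5e x3=0x19 x4=0x42 x5=0x47  N=0 Z=0
after  9: x0=0x1c x1=0x36 x2=0x5e x3=0x19 x4=0x42 x5=0xa5  N=1 Z=0
after 10: x0=0x76 x1=0x36 x2=0x5e x3=0x19 x4=0x42 x5=0xa5  N=0 Z=0
after 11: x0=0x76 x1=0x42 x2=0x5e x3=0x19 x4=0x42 x5=0xa5  N=0 Z=0
after 12: x0=0x76 x1=0x04 x2=0x5e x3=0x19 x4=0x42 x5=0xa5  N=0 Z=0
-- IRQ taken; context saved, return-PC = 13 --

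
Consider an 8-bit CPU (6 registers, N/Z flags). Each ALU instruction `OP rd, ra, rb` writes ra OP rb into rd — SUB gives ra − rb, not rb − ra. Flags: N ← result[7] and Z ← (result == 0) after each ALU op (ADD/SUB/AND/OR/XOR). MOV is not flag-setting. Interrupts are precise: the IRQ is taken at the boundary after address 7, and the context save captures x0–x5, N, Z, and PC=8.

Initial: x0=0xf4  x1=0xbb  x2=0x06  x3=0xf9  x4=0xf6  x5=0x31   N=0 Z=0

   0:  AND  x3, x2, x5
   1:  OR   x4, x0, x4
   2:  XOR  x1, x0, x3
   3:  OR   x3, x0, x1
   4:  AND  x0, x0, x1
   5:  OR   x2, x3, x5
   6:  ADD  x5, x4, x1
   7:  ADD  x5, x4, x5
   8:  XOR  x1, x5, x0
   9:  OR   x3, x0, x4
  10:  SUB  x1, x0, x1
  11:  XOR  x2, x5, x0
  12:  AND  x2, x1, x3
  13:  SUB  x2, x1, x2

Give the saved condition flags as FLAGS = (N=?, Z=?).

after  0: x0=0xf4 x1=0xbb x2=0x06 x3=0x00 x4=0xf6 x5=0x31  N=0 Z=1
after  1: x0=0xf4 x1=0xbb x2=0x06 x3=0x00 x4=0xf6 x5=0x31  N=1 Z=0
after  2: x0=0xf4 x1=0xf4 x2=0x06 x3=0x00 x4=0xf6 x5=0x31  N=1 Z=0
after  3: x0=0xf4 x1=0xf4 x2=0x06 x3=0xf4 x4=0xf6 x5=0x31  N=1 Z=0
after  4: x0=0xf4 x1=0xf4 x2=0x06 x3=0xf4 x4=0xf6 x5=0x31  N=1 Z=0
after  5: x0=0xf4 x1=0xf4 x2=0xf5 x3=0xf4 x4=0xf6 x5=0x31  N=1 Z=0
after  6: x0=0xf4 x1=0xf4 x2=0xf5 x3=0xf4 x4=0xf6 x5=0xea  N=1 Z=0
after  7: x0=0xf4 x1=0xf4 x2=0xf5 x3=0xf4 x4=0xf6 x5=0xe0  N=1 Z=0
-- IRQ taken; context saved, return-PC = 8 --

FLAGS = (N=1, Z=0)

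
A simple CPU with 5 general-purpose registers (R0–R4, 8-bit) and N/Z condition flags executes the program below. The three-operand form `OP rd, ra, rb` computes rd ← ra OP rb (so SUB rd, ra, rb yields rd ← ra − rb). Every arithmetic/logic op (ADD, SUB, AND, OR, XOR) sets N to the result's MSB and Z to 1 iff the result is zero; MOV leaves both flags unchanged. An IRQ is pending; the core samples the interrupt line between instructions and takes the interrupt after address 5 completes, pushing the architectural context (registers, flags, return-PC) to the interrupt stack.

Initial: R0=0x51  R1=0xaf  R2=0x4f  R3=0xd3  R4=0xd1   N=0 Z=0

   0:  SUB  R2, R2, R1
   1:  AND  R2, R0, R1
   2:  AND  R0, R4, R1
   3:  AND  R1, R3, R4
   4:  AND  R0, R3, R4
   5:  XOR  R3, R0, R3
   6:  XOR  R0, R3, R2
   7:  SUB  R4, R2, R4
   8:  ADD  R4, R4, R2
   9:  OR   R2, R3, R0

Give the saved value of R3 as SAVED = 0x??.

after  0: R0=0x51 R1=0xaf R2=0xa0 R3=0xd3 R4=0xd1  N=1 Z=0
after  1: R0=0x51 R1=0xaf R2=0x01 R3=0xd3 R4=0xd1  N=0 Z=0
after  2: R0=0x81 R1=0xaf R2=0x01 R3=0xd3 R4=0xd1  N=1 Z=0
after  3: R0=0x81 R1=0xd1 R2=0x01 R3=0xd3 R4=0xd1  N=1 Z=0
after  4: R0=0xd1 R1=0xd1 R2=0x01 R3=0xd3 R4=0xd1  N=1 Z=0
after  5: R0=0xd1 R1=0xd1 R2=0x01 R3=0x02 R4=0xd1  N=0 Z=0
-- IRQ taken; context saved, return-PC = 6 --

SAVED = 0x02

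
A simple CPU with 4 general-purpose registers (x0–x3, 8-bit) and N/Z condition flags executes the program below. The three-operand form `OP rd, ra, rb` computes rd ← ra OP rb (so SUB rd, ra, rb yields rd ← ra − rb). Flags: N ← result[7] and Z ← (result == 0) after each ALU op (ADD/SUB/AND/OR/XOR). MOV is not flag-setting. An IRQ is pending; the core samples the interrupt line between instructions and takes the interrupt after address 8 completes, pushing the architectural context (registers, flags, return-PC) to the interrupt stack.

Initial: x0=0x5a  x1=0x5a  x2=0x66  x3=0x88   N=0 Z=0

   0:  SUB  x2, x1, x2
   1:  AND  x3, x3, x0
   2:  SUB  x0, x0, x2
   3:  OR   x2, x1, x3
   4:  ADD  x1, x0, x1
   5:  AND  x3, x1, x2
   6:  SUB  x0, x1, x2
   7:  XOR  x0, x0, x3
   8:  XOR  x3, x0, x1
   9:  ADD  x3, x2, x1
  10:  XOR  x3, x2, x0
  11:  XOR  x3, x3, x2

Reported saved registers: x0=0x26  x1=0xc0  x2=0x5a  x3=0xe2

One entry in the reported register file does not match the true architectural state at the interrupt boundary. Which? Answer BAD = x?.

after  0: x0=0x5a x1=0x5a x2=0xf4 x3=0x88  N=1 Z=0
after  1: x0=0x5a x1=0x5a x2=0xf4 x3=0x08  N=0 Z=0
after  2: x0=0x66 x1=0x5a x2=0xf4 x3=0x08  N=0 Z=0
after  3: x0=0x66 x1=0x5a x2=0x5a x3=0x08  N=0 Z=0
after  4: x0=0x66 x1=0xc0 x2=0x5a x3=0x08  N=1 Z=0
after  5: x0=0x66 x1=0xc0 x2=0x5a x3=0x40  N=0 Z=0
after  6: x0=0x66 x1=0xc0 x2=0x5a x3=0x40  N=0 Z=0
after  7: x0=0x26 x1=0xc0 x2=0x5a x3=0x40  N=0 Z=0
after  8: x0=0x26 x1=0xc0 x2=0x5a x3=0xe6  N=1 Z=0
-- IRQ taken; context saved, return-PC = 9 --
mismatch: x3: reported 0xe2 vs actual 0xe6

BAD = x3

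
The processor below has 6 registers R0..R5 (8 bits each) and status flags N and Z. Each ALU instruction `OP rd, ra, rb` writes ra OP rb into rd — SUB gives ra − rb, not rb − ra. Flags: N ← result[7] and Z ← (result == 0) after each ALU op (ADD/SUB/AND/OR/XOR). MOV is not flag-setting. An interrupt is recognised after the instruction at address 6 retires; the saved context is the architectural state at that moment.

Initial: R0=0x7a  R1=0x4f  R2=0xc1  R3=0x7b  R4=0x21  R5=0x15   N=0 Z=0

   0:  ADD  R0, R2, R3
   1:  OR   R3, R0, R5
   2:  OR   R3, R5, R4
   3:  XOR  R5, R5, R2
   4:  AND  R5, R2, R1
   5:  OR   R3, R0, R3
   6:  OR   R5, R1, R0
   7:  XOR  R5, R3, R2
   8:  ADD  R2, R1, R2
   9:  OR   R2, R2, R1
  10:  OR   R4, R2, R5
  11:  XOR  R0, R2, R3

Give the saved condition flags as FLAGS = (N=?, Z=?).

FLAGS = (N=0, Z=0)

after  0: R0=0x3c R1=0x4f R2=0xc1 R3=0x7b R4=0x21 R5=0x15  N=0 Z=0
after  1: R0=0x3c R1=0x4f R2=0xc1 R3=0x3d R4=0x21 R5=0x15  N=0 Z=0
after  2: R0=0x3c R1=0x4f R2=0xc1 R3=0x35 R4=0x21 R5=0x15  N=0 Z=0
after  3: R0=0x3c R1=0x4f R2=0xc1 R3=0x35 R4=0x21 R5=0xd4  N=1 Z=0
after  4: R0=0x3c R1=0x4f R2=0xc1 R3=0x35 R4=0x21 R5=0x41  N=0 Z=0
after  5: R0=0x3c R1=0x4f R2=0xc1 R3=0x3d R4=0x21 R5=0x41  N=0 Z=0
after  6: R0=0x3c R1=0x4f R2=0xc1 R3=0x3d R4=0x21 R5=0x7f  N=0 Z=0
-- IRQ taken; context saved, return-PC = 7 --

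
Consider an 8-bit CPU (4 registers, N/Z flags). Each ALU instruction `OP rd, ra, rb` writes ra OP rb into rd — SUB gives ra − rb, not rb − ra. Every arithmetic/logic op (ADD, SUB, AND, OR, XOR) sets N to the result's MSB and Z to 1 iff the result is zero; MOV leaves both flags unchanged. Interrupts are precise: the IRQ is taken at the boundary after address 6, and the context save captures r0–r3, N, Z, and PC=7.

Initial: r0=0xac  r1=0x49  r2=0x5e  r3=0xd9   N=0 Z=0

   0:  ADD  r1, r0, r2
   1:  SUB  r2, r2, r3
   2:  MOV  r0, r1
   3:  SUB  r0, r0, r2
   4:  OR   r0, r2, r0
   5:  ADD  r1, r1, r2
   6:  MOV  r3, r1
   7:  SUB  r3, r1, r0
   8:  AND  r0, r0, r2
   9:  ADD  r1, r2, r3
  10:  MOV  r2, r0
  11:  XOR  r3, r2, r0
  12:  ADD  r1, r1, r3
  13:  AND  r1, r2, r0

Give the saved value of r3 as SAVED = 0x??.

after  0: r0=0xac r1=0x0a r2=0x5e r3=0xd9  N=0 Z=0
after  1: r0=0xac r1=0x0a r2=0x85 r3=0xd9  N=1 Z=0
after  2: r0=0x0a r1=0x0a r2=0x85 r3=0xd9  N=1 Z=0
after  3: r0=0x85 r1=0x0a r2=0x85 r3=0xd9  N=1 Z=0
after  4: r0=0x85 r1=0x0a r2=0x85 r3=0xd9  N=1 Z=0
after  5: r0=0x85 r1=0x8f r2=0x85 r3=0xd9  N=1 Z=0
after  6: r0=0x85 r1=0x8f r2=0x85 r3=0x8f  N=1 Z=0
-- IRQ taken; context saved, return-PC = 7 --

SAVED = 0x8f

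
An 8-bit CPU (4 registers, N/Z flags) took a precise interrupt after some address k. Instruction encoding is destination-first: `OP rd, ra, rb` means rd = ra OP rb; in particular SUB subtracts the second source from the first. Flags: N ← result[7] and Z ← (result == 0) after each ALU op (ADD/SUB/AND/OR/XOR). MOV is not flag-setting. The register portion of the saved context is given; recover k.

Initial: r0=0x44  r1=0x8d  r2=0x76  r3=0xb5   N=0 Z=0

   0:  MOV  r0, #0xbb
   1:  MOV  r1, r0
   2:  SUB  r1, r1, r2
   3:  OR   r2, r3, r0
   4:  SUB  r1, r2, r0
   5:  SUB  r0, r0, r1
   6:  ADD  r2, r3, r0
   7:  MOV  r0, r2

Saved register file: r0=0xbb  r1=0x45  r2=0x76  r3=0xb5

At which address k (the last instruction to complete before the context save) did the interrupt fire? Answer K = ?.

K = 2

after  0: r0=0xbb r1=0x8d r2=0x76 r3=0xb5  N=0 Z=0
after  1: r0=0xbb r1=0xbb r2=0x76 r3=0xb5  N=0 Z=0
after  2: r0=0xbb r1=0x45 r2=0x76 r3=0xb5  N=0 Z=0
-- IRQ taken; context saved, return-PC = 3 --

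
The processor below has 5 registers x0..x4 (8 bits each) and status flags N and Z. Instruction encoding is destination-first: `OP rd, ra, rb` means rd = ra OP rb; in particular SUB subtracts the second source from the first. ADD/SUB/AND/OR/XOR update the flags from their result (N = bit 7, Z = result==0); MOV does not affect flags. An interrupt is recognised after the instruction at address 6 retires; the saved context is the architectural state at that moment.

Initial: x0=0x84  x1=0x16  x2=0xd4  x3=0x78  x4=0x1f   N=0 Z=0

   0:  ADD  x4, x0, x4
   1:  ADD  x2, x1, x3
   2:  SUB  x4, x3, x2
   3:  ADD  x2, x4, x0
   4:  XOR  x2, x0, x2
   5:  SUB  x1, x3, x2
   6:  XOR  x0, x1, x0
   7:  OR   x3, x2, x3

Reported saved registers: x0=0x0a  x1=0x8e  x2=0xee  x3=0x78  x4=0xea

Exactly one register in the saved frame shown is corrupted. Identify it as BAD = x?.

after  0: x0=0x84 x1=0x16 x2=0xd4 x3=0x78 x4=0xa3  N=1 Z=0
after  1: x0=0x84 x1=0x16 x2=0x8e x3=0x78 x4=0xa3  N=1 Z=0
after  2: x0=0x84 x1=0x16 x2=0x8e x3=0x78 x4=0xea  N=1 Z=0
after  3: x0=0x84 x1=0x16 x2=0x6e x3=0x78 x4=0xea  N=0 Z=0
after  4: x0=0x84 x1=0x16 x2=0xea x3=0x78 x4=0xea  N=1 Z=0
after  5: x0=0x84 x1=0x8e x2=0xea x3=0x78 x4=0xea  N=1 Z=0
after  6: x0=0x0a x1=0x8e x2=0xea x3=0x78 x4=0xea  N=0 Z=0
-- IRQ taken; context saved, return-PC = 7 --
mismatch: x2: reported 0xee vs actual 0xea

BAD = x2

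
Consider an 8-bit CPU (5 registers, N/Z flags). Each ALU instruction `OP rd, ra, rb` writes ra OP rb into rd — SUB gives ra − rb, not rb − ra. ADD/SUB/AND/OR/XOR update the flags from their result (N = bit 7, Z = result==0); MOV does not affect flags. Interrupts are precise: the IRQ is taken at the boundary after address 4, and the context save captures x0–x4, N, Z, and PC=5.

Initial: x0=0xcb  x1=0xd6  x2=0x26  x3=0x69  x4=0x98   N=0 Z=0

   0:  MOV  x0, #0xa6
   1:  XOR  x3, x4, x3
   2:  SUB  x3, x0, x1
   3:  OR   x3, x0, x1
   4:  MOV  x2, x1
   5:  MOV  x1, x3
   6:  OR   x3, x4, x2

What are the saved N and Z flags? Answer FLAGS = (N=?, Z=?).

FLAGS = (N=1, Z=0)

after  0: x0=0xa6 x1=0xd6 x2=0x26 x3=0x69 x4=0x98  N=0 Z=0
after  1: x0=0xa6 x1=0xd6 x2=0x26 x3=0xf1 x4=0x98  N=1 Z=0
after  2: x0=0xa6 x1=0xd6 x2=0x26 x3=0xd0 x4=0x98  N=1 Z=0
after  3: x0=0xa6 x1=0xd6 x2=0x26 x3=0xf6 x4=0x98  N=1 Z=0
after  4: x0=0xa6 x1=0xd6 x2=0xd6 x3=0xf6 x4=0x98  N=1 Z=0
-- IRQ taken; context saved, return-PC = 5 --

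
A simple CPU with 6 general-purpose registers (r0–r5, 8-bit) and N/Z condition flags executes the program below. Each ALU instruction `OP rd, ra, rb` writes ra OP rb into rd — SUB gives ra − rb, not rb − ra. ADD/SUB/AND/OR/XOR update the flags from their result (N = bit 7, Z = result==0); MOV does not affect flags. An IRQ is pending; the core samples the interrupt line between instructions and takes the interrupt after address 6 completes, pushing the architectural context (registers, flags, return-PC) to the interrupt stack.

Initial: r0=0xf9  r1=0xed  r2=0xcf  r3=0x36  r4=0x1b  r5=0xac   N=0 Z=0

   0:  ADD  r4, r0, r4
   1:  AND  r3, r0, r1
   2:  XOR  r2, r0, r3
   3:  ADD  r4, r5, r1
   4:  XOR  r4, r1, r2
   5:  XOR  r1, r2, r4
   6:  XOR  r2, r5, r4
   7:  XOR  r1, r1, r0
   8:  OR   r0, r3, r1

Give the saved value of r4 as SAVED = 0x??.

after  0: r0=0xf9 r1=0xed r2=0xcf r3=0x36 r4=0x14 r5=0xac  N=0 Z=0
after  1: r0=0xf9 r1=0xed r2=0xcf r3=0xe9 r4=0x14 r5=0xac  N=1 Z=0
after  2: r0=0xf9 r1=0xed r2=0x10 r3=0xe9 r4=0x14 r5=0xac  N=0 Z=0
after  3: r0=0xf9 r1=0xed r2=0x10 r3=0xe9 r4=0x99 r5=0xac  N=1 Z=0
after  4: r0=0xf9 r1=0xed r2=0x10 r3=0xe9 r4=0xfd r5=0xac  N=1 Z=0
after  5: r0=0xf9 r1=0xed r2=0x10 r3=0xe9 r4=0xfd r5=0xac  N=1 Z=0
after  6: r0=0xf9 r1=0xed r2=0x51 r3=0xe9 r4=0xfd r5=0xac  N=0 Z=0
-- IRQ taken; context saved, return-PC = 7 --

SAVED = 0xfd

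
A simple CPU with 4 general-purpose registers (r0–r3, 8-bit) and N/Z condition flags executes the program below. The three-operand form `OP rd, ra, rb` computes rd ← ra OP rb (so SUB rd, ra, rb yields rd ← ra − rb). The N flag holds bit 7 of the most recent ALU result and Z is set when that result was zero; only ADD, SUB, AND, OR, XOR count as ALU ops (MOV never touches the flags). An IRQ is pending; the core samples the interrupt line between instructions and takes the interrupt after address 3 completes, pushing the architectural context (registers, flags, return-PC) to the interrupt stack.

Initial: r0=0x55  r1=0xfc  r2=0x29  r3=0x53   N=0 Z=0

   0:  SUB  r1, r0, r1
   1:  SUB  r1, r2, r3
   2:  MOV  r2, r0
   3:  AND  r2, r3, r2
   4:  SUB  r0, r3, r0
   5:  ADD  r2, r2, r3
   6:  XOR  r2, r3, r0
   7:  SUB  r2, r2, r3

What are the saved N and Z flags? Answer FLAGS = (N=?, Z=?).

FLAGS = (N=0, Z=0)

after  0: r0=0x55 r1=0x59 r2=0x29 r3=0x53  N=0 Z=0
after  1: r0=0x55 r1=0xd6 r2=0x29 r3=0x53  N=1 Z=0
after  2: r0=0x55 r1=0xd6 r2=0x55 r3=0x53  N=1 Z=0
after  3: r0=0x55 r1=0xd6 r2=0x51 r3=0x53  N=0 Z=0
-- IRQ taken; context saved, return-PC = 4 --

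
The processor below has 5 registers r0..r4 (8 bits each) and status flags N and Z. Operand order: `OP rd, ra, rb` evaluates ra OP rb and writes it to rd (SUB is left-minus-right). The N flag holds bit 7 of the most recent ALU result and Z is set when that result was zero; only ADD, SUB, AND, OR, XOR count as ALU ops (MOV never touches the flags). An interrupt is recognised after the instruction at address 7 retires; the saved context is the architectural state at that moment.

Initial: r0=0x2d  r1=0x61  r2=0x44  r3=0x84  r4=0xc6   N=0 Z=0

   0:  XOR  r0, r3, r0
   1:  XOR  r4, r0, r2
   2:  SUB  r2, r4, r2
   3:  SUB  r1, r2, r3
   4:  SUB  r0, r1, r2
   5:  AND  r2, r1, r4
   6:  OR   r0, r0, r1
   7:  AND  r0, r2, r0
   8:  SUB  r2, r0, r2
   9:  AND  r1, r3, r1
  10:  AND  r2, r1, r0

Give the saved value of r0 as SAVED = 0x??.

after  0: r0=0xa9 r1=0x61 r2=0x44 r3=0x84 r4=0xc6  N=1 Z=0
after  1: r0=0xa9 r1=0x61 r2=0x44 r3=0x84 r4=0xed  N=1 Z=0
after  2: r0=0xa9 r1=0x61 r2=0xa9 r3=0x84 r4=0xed  N=1 Z=0
after  3: r0=0xa9 r1=0x25 r2=0xa9 r3=0x84 r4=0xed  N=0 Z=0
after  4: r0=0x7c r1=0x25 r2=0xa9 r3=0x84 r4=0xed  N=0 Z=0
after  5: r0=0x7c r1=0x25 r2=0x25 r3=0x84 r4=0xed  N=0 Z=0
after  6: r0=0x7d r1=0x25 r2=0x25 r3=0x84 r4=0xed  N=0 Z=0
after  7: r0=0x25 r1=0x25 r2=0x25 r3=0x84 r4=0xed  N=0 Z=0
-- IRQ taken; context saved, return-PC = 8 --

SAVED = 0x25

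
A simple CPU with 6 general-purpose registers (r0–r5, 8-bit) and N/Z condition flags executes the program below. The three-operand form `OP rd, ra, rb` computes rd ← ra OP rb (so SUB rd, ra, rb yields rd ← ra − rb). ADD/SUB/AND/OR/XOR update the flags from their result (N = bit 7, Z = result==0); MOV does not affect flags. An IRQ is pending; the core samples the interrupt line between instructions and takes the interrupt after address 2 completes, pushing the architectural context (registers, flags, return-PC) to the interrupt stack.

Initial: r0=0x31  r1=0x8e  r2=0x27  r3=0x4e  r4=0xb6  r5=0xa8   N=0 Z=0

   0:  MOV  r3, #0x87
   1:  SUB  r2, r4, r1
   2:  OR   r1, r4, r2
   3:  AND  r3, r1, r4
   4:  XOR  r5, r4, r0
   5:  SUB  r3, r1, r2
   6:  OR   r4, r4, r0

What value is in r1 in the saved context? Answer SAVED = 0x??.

SAVED = 0xbe

after  0: r0=0x31 r1=0x8e r2=0x27 r3=0x87 r4=0xb6 r5=0xa8  N=0 Z=0
after  1: r0=0x31 r1=0x8e r2=0x28 r3=0x87 r4=0xb6 r5=0xa8  N=0 Z=0
after  2: r0=0x31 r1=0xbe r2=0x28 r3=0x87 r4=0xb6 r5=0xa8  N=1 Z=0
-- IRQ taken; context saved, return-PC = 3 --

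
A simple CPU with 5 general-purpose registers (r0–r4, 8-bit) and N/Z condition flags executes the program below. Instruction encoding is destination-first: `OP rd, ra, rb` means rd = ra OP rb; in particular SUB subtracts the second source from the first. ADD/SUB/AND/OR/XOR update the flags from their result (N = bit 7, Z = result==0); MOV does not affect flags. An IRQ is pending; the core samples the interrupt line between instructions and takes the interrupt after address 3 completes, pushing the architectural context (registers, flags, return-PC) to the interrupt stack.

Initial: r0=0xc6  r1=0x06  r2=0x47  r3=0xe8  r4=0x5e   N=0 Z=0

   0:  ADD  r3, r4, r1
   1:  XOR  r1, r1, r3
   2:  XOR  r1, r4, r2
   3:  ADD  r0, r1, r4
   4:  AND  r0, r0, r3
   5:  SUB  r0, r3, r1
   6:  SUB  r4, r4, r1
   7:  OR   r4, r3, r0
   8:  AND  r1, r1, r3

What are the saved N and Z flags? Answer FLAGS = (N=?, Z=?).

after  0: r0=0xc6 r1=0x06 r2=0x47 r3=0x64 r4=0x5e  N=0 Z=0
after  1: r0=0xc6 r1=0x62 r2=0x47 r3=0x64 r4=0x5e  N=0 Z=0
after  2: r0=0xc6 r1=0x19 r2=0x47 r3=0x64 r4=0x5e  N=0 Z=0
after  3: r0=0x77 r1=0x19 r2=0x47 r3=0x64 r4=0x5e  N=0 Z=0
-- IRQ taken; context saved, return-PC = 4 --

FLAGS = (N=0, Z=0)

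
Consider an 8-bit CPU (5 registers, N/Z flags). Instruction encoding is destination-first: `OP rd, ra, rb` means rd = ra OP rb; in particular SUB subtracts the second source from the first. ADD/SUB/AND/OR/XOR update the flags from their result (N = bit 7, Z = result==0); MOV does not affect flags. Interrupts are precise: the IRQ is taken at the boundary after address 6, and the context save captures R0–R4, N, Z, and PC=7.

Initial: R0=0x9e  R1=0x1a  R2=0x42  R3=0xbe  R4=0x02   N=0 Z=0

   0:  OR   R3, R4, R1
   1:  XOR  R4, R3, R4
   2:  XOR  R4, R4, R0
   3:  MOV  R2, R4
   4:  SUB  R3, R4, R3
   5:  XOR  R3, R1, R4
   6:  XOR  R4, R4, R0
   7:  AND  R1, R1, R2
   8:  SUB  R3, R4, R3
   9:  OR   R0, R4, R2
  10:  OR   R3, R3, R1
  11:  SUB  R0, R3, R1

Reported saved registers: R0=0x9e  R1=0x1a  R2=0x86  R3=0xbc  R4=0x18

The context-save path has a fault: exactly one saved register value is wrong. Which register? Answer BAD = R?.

BAD = R3

after  0: R0=0x9e R1=0x1a R2=0x42 R3=0x1a R4=0x02  N=0 Z=0
after  1: R0=0x9e R1=0x1a R2=0x42 R3=0x1a R4=0x18  N=0 Z=0
after  2: R0=0x9e R1=0x1a R2=0x42 R3=0x1a R4=0x86  N=1 Z=0
after  3: R0=0x9e R1=0x1a R2=0x86 R3=0x1a R4=0x86  N=1 Z=0
after  4: R0=0x9e R1=0x1a R2=0x86 R3=0x6c R4=0x86  N=0 Z=0
after  5: R0=0x9e R1=0x1a R2=0x86 R3=0x9c R4=0x86  N=1 Z=0
after  6: R0=0x9e R1=0x1a R2=0x86 R3=0x9c R4=0x18  N=0 Z=0
-- IRQ taken; context saved, return-PC = 7 --
mismatch: R3: reported 0xbc vs actual 0x9c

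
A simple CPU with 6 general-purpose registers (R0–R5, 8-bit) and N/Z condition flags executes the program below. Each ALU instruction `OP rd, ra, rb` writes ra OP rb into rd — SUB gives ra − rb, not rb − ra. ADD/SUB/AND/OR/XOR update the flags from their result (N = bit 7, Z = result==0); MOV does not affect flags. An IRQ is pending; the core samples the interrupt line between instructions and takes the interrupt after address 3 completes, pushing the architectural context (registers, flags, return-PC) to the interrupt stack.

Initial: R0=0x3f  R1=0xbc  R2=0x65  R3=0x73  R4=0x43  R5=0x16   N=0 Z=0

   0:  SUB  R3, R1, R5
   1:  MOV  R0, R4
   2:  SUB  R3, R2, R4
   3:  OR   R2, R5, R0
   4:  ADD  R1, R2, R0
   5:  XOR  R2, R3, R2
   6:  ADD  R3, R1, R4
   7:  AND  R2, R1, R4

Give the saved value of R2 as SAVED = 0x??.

after  0: R0=0x3f R1=0xbc R2=0x65 R3=0xa6 R4=0x43 R5=0x16  N=1 Z=0
after  1: R0=0x43 R1=0xbc R2=0x65 R3=0xa6 R4=0x43 R5=0x16  N=1 Z=0
after  2: R0=0x43 R1=0xbc R2=0x65 R3=0x22 R4=0x43 R5=0x16  N=0 Z=0
after  3: R0=0x43 R1=0xbc R2=0x57 R3=0x22 R4=0x43 R5=0x16  N=0 Z=0
-- IRQ taken; context saved, return-PC = 4 --

SAVED = 0x57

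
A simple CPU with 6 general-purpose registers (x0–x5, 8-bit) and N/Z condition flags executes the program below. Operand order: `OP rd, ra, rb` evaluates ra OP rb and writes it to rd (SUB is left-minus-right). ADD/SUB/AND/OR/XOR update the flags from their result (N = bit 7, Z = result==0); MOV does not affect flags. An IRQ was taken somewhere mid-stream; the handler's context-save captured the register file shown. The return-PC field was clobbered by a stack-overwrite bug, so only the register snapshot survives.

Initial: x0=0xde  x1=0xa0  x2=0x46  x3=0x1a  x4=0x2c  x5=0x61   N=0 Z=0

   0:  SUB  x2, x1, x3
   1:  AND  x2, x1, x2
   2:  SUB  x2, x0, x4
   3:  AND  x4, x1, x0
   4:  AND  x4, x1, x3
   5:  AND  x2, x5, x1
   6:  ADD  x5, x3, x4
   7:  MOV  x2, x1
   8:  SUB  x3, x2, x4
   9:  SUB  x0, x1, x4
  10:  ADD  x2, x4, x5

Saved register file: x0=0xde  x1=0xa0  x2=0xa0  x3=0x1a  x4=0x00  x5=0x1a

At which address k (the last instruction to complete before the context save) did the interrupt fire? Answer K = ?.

K = 7

after  0: x0=0xde x1=0xa0 x2=0x86 x3=0x1a x4=0x2c x5=0x61  N=1 Z=0
after  1: x0=0xde x1=0xa0 x2=0x80 x3=0x1a x4=0x2c x5=0x61  N=1 Z=0
after  2: x0=0xde x1=0xa0 x2=0xb2 x3=0x1a x4=0x2c x5=0x61  N=1 Z=0
after  3: x0=0xde x1=0xa0 x2=0xb2 x3=0x1a x4=0x80 x5=0x61  N=1 Z=0
after  4: x0=0xde x1=0xa0 x2=0xb2 x3=0x1a x4=0x00 x5=0x61  N=0 Z=1
after  5: x0=0xde x1=0xa0 x2=0x20 x3=0x1a x4=0x00 x5=0x61  N=0 Z=0
after  6: x0=0xde x1=0xa0 x2=0x20 x3=0x1a x4=0x00 x5=0x1a  N=0 Z=0
after  7: x0=0xde x1=0xa0 x2=0xa0 x3=0x1a x4=0x00 x5=0x1a  N=0 Z=0
-- IRQ taken; context saved, return-PC = 8 --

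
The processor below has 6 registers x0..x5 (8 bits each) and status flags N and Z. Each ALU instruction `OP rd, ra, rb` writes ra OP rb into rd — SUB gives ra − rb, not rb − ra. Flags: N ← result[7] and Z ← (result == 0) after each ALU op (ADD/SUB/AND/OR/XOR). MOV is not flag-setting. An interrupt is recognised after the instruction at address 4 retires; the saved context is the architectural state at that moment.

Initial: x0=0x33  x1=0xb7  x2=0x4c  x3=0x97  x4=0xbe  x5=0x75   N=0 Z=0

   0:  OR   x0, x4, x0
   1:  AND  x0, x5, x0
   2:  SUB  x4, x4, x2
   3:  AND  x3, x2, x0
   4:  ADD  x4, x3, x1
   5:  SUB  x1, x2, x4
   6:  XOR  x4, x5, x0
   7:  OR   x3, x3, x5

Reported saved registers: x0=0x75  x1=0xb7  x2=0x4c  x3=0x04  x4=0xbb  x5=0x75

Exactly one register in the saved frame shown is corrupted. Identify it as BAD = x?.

BAD = x0

after  0: x0=0xbf x1=0xb7 x2=0x4c x3=0x97 x4=0xbe x5=0x75  N=1 Z=0
after  1: x0=0x35 x1=0xb7 x2=0x4c x3=0x97 x4=0xbe x5=0x75  N=0 Z=0
after  2: x0=0x35 x1=0xb7 x2=0x4c x3=0x97 x4=0x72 x5=0x75  N=0 Z=0
after  3: x0=0x35 x1=0xb7 x2=0x4c x3=0x04 x4=0x72 x5=0x75  N=0 Z=0
after  4: x0=0x35 x1=0xb7 x2=0x4c x3=0x04 x4=0xbb x5=0x75  N=1 Z=0
-- IRQ taken; context saved, return-PC = 5 --
mismatch: x0: reported 0x75 vs actual 0x35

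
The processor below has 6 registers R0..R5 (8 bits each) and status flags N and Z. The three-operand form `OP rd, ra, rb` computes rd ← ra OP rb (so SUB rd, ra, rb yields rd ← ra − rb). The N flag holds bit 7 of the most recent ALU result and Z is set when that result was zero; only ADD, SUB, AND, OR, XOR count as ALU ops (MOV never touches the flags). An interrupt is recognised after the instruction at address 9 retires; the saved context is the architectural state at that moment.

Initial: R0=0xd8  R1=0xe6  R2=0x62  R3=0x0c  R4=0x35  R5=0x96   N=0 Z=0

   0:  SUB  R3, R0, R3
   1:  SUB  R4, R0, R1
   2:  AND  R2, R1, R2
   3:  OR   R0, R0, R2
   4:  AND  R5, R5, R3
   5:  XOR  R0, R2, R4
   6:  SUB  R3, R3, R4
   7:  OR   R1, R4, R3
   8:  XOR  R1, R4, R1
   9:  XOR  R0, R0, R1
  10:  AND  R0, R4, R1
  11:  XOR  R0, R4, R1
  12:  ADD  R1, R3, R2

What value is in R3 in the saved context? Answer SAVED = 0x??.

SAVED = 0xda

after  0: R0=0xd8 R1=0xe6 R2=0x62 R3=0xcc R4=0x35 R5=0x96  N=1 Z=0
after  1: R0=0xd8 R1=0xe6 R2=0x62 R3=0xcc R4=0xf2 R5=0x96  N=1 Z=0
after  2: R0=0xd8 R1=0xe6 R2=0x62 R3=0xcc R4=0xf2 R5=0x96  N=0 Z=0
after  3: R0=0xfa R1=0xe6 R2=0x62 R3=0xcc R4=0xf2 R5=0x96  N=1 Z=0
after  4: R0=0xfa R1=0xe6 R2=0x62 R3=0xcc R4=0xf2 R5=0x84  N=1 Z=0
after  5: R0=0x90 R1=0xe6 R2=0x62 R3=0xcc R4=0xf2 R5=0x84  N=1 Z=0
after  6: R0=0x90 R1=0xe6 R2=0x62 R3=0xda R4=0xf2 R5=0x84  N=1 Z=0
after  7: R0=0x90 R1=0xfa R2=0x62 R3=0xda R4=0xf2 R5=0x84  N=1 Z=0
after  8: R0=0x90 R1=0x08 R2=0x62 R3=0xda R4=0xf2 R5=0x84  N=0 Z=0
after  9: R0=0x98 R1=0x08 R2=0x62 R3=0xda R4=0xf2 R5=0x84  N=1 Z=0
-- IRQ taken; context saved, return-PC = 10 --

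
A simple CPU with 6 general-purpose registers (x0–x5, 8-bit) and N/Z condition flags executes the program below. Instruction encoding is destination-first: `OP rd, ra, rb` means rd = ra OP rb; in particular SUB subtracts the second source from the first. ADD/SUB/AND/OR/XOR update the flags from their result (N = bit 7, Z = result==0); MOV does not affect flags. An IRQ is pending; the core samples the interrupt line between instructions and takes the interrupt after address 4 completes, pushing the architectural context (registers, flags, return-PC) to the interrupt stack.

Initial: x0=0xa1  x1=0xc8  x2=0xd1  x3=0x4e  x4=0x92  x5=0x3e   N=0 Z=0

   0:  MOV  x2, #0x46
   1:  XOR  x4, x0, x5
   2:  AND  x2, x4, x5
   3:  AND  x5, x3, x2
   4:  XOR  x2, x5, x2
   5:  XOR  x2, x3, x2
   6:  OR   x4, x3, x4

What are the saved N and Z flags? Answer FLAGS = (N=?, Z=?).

FLAGS = (N=0, Z=0)

after  0: x0=0xa1 x1=0xc8 x2=0x46 x3=0x4e x4=0x92 x5=0x3e  N=0 Z=0
after  1: x0=0xa1 x1=0xc8 x2=0x46 x3=0x4e x4=0x9f x5=0x3e  N=1 Z=0
after  2: x0=0xa1 x1=0xc8 x2=0x1e x3=0x4e x4=0x9f x5=0x3e  N=0 Z=0
after  3: x0=0xa1 x1=0xc8 x2=0x1e x3=0x4e x4=0x9f x5=0x0e  N=0 Z=0
after  4: x0=0xa1 x1=0xc8 x2=0x10 x3=0x4e x4=0x9f x5=0x0e  N=0 Z=0
-- IRQ taken; context saved, return-PC = 5 --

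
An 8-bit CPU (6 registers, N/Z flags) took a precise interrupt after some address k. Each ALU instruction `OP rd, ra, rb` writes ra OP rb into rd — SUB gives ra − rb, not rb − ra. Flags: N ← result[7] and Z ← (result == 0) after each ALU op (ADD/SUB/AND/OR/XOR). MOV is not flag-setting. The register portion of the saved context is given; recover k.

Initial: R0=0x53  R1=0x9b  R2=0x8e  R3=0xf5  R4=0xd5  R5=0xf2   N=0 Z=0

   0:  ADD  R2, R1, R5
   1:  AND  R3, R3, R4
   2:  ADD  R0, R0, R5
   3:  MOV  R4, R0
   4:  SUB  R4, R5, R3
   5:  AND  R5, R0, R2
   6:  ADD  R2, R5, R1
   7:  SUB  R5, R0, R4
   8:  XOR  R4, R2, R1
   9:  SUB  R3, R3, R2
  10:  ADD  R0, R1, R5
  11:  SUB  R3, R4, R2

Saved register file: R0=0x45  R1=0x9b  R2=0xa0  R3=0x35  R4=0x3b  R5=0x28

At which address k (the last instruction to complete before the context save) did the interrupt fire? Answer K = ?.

after  0: R0=0x53 R1=0x9b R2=0x8d R3=0xf5 R4=0xd5 R5=0xf2  N=1 Z=0
after  1: R0=0x53 R1=0x9b R2=0x8d R3=0xd5 R4=0xd5 R5=0xf2  N=1 Z=0
after  2: R0=0x45 R1=0x9b R2=0x8d R3=0xd5 R4=0xd5 R5=0xf2  N=0 Z=0
after  3: R0=0x45 R1=0x9b R2=0x8d R3=0xd5 R4=0x45 R5=0xf2  N=0 Z=0
after  4: R0=0x45 R1=0x9b R2=0x8d R3=0xd5 R4=0x1d R5=0xf2  N=0 Z=0
after  5: R0=0x45 R1=0x9b R2=0x8d R3=0xd5 R4=0x1d R5=0x05  N=0 Z=0
after  6: R0=0x45 R1=0x9b R2=0xa0 R3=0xd5 R4=0x1d R5=0x05  N=1 Z=0
after  7: R0=0x45 R1=0x9b R2=0xa0 R3=0xd5 R4=0x1d R5=0x28  N=0 Z=0
after  8: R0=0x45 R1=0x9b R2=0xa0 R3=0xd5 R4=0x3b R5=0x28  N=0 Z=0
after  9: R0=0x45 R1=0x9b R2=0xa0 R3=0x35 R4=0x3b R5=0x28  N=0 Z=0
-- IRQ taken; context saved, return-PC = 10 --

K = 9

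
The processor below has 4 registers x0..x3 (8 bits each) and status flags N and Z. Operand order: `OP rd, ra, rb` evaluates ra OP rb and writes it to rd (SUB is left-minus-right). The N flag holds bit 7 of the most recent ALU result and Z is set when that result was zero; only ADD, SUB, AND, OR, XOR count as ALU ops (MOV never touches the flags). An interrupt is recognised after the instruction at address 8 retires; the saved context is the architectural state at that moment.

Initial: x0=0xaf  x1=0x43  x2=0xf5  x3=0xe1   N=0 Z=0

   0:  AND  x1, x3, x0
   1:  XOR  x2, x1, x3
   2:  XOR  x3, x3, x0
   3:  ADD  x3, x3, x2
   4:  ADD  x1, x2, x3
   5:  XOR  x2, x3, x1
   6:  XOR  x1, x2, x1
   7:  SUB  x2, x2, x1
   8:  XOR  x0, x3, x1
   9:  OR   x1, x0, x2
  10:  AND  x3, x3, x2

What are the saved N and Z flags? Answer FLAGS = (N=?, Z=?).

after  0: x0=0xaf x1=0xa1 x2=0xf5 x3=0xe1  N=1 Z=0
after  1: x0=0xaf x1=0xa1 x2=0x40 x3=0xe1  N=0 Z=0
after  2: x0=0xaf x1=0xa1 x2=0x40 x3=0x4e  N=0 Z=0
after  3: x0=0xaf x1=0xa1 x2=0x40 x3=0x8e  N=1 Z=0
after  4: x0=0xaf x1=0xce x2=0x40 x3=0x8e  N=1 Z=0
after  5: x0=0xaf x1=0xce x2=0x40 x3=0x8e  N=0 Z=0
after  6: x0=0xaf x1=0x8e x2=0x40 x3=0x8e  N=1 Z=0
after  7: x0=0xaf x1=0x8e x2=0xb2 x3=0x8e  N=1 Z=0
after  8: x0=0x00 x1=0x8e x2=0xb2 x3=0x8e  N=0 Z=1
-- IRQ taken; context saved, return-PC = 9 --

FLAGS = (N=0, Z=1)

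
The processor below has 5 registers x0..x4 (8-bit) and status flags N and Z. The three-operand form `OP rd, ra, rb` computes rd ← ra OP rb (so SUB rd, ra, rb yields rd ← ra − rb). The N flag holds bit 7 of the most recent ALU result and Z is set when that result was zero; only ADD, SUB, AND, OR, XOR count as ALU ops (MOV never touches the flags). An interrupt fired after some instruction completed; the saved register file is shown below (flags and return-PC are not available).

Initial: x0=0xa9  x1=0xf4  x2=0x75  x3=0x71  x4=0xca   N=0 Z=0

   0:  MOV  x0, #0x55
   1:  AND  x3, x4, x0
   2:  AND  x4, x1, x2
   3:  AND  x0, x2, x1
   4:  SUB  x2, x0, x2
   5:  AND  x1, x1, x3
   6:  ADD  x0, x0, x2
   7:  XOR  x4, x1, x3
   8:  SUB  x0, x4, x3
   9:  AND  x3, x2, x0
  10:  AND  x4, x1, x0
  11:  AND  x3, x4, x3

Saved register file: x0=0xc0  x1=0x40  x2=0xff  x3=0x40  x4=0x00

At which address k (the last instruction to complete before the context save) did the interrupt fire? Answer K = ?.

after  0: x0=0x55 x1=0xf4 x2=0x75 x3=0x71 x4=0xca  N=0 Z=0
after  1: x0=0x55 x1=0xf4 x2=0x75 x3=0x40 x4=0xca  N=0 Z=0
after  2: x0=0x55 x1=0xf4 x2=0x75 x3=0x40 x4=0x74  N=0 Z=0
after  3: x0=0x74 x1=0xf4 x2=0x75 x3=0x40 x4=0x74  N=0 Z=0
after  4: x0=0x74 x1=0xf4 x2=0xff x3=0x40 x4=0x74  N=1 Z=0
after  5: x0=0x74 x1=0x40 x2=0xff x3=0x40 x4=0x74  N=0 Z=0
after  6: x0=0x73 x1=0x40 x2=0xff x3=0x40 x4=0x74  N=0 Z=0
after  7: x0=0x73 x1=0x40 x2=0xff x3=0x40 x4=0x00  N=0 Z=1
after  8: x0=0xc0 x1=0x40 x2=0xff x3=0x40 x4=0x00  N=1 Z=0
-- IRQ taken; context saved, return-PC = 9 --

K = 8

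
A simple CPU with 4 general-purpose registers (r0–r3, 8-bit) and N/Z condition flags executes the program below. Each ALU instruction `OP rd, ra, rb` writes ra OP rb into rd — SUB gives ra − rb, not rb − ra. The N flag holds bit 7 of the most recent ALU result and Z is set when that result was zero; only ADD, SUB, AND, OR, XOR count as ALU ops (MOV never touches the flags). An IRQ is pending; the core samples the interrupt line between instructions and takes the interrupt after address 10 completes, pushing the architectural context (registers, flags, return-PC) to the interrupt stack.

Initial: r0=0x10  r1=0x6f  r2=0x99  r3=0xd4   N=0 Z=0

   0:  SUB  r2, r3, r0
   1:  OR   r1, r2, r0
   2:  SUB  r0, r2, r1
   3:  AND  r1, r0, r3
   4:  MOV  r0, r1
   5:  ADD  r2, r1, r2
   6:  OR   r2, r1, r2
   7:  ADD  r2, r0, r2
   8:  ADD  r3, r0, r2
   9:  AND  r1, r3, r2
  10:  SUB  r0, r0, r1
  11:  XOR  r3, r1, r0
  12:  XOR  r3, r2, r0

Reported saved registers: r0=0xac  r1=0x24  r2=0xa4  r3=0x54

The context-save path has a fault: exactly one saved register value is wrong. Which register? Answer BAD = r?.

BAD = r3

after  0: r0=0x10 r1=0x6f r2=0xc4 r3=0xd4  N=1 Z=0
after  1: r0=0x10 r1=0xd4 r2=0xc4 r3=0xd4  N=1 Z=0
after  2: r0=0xf0 r1=0xd4 r2=0xc4 r3=0xd4  N=1 Z=0
after  3: r0=0xf0 r1=0xd0 r2=0xc4 r3=0xd4  N=1 Z=0
after  4: r0=0xd0 r1=0xd0 r2=0xc4 r3=0xd4  N=1 Z=0
after  5: r0=0xd0 r1=0xd0 r2=0x94 r3=0xd4  N=1 Z=0
after  6: r0=0xd0 r1=0xd0 r2=0xd4 r3=0xd4  N=1 Z=0
after  7: r0=0xd0 r1=0xd0 r2=0xa4 r3=0xd4  N=1 Z=0
after  8: r0=0xd0 r1=0xd0 r2=0xa4 r3=0x74  N=0 Z=0
after  9: r0=0xd0 r1=0x24 r2=0xa4 r3=0x74  N=0 Z=0
after 10: r0=0xac r1=0x24 r2=0xa4 r3=0x74  N=1 Z=0
-- IRQ taken; context saved, return-PC = 11 --
mismatch: r3: reported 0x54 vs actual 0x74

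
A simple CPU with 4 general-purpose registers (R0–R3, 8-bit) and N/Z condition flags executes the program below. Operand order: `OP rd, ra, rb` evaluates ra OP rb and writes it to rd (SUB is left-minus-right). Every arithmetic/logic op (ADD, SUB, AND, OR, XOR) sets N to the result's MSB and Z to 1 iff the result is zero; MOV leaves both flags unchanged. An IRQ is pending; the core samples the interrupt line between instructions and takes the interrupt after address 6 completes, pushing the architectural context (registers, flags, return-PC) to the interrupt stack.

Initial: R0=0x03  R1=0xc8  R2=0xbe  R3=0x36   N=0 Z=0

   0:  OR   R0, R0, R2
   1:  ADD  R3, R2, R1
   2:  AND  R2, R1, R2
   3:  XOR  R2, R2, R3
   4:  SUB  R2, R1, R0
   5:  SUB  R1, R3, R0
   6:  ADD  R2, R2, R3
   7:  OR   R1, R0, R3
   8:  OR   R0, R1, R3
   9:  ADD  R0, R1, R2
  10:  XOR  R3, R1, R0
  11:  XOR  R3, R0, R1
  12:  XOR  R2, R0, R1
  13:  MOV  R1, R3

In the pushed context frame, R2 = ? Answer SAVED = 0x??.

SAVED = 0x8f

after  0: R0=0xbf R1=0xc8 R2=0xbe R3=0x36  N=1 Z=0
after  1: R0=0xbf R1=0xc8 R2=0xbe R3=0x86  N=1 Z=0
after  2: R0=0xbf R1=0xc8 R2=0x88 R3=0x86  N=1 Z=0
after  3: R0=0xbf R1=0xc8 R2=0x0e R3=0x86  N=0 Z=0
after  4: R0=0xbf R1=0xc8 R2=0x09 R3=0x86  N=0 Z=0
after  5: R0=0xbf R1=0xc7 R2=0x09 R3=0x86  N=1 Z=0
after  6: R0=0xbf R1=0xc7 R2=0x8f R3=0x86  N=1 Z=0
-- IRQ taken; context saved, return-PC = 7 --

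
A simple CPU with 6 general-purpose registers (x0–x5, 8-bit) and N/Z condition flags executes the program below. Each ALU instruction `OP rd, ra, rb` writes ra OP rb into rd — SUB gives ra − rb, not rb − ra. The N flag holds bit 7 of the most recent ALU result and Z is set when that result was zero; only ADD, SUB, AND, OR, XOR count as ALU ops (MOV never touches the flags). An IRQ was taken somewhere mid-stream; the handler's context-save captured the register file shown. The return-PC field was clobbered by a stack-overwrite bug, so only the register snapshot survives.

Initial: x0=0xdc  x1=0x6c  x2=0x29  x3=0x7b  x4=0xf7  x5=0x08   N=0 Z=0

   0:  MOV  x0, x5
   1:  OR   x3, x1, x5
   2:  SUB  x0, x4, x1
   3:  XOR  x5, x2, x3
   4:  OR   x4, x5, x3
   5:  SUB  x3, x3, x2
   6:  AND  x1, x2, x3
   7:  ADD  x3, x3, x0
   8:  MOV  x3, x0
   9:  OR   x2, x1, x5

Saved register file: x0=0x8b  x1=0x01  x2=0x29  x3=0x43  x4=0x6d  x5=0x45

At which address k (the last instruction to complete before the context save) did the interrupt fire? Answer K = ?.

K = 6

after  0: x0=0x08 x1=0x6c x2=0x29 x3=0x7b x4=0xf7 x5=0x08  N=0 Z=0
after  1: x0=0x08 x1=0x6c x2=0x29 x3=0x6c x4=0xf7 x5=0x08  N=0 Z=0
after  2: x0=0x8b x1=0x6c x2=0x29 x3=0x6c x4=0xf7 x5=0x08  N=1 Z=0
after  3: x0=0x8b x1=0x6c x2=0x29 x3=0x6c x4=0xf7 x5=0x45  N=0 Z=0
after  4: x0=0x8b x1=0x6c x2=0x29 x3=0x6c x4=0x6d x5=0x45  N=0 Z=0
after  5: x0=0x8b x1=0x6c x2=0x29 x3=0x43 x4=0x6d x5=0x45  N=0 Z=0
after  6: x0=0x8b x1=0x01 x2=0x29 x3=0x43 x4=0x6d x5=0x45  N=0 Z=0
-- IRQ taken; context saved, return-PC = 7 --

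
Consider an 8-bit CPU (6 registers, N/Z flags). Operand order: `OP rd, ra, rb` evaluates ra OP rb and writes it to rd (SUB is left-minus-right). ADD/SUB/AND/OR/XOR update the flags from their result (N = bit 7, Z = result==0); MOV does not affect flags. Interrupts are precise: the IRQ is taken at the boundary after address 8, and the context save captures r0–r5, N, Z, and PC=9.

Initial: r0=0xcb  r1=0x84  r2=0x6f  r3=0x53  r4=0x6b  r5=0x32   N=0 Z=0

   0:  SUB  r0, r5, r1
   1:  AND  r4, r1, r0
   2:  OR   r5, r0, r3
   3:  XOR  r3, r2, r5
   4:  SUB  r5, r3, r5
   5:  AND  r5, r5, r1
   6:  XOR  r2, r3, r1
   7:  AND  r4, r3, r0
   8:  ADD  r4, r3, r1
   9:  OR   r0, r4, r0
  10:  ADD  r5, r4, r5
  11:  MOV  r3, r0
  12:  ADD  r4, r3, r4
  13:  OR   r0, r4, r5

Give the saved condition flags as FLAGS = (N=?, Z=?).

after  0: r0=0xae r1=0x84 r2=0x6f r3=0x53 r4=0x6b r5=0x32  N=1 Z=0
after  1: r0=0xae r1=0x84 r2=0x6f r3=0x53 r4=0x84 r5=0x32  N=1 Z=0
after  2: r0=0xae r1=0x84 r2=0x6f r3=0x53 r4=0x84 r5=0xff  N=1 Z=0
after  3: r0=0xae r1=0x84 r2=0x6f r3=0x90 r4=0x84 r5=0xff  N=1 Z=0
after  4: r0=0xae r1=0x84 r2=0x6f r3=0x90 r4=0x84 r5=0x91  N=1 Z=0
after  5: r0=0xae r1=0x84 r2=0x6f r3=0x90 r4=0x84 r5=0x80  N=1 Z=0
after  6: r0=0xae r1=0x84 r2=0x14 r3=0x90 r4=0x84 r5=0x80  N=0 Z=0
after  7: r0=0xae r1=0x84 r2=0x14 r3=0x90 r4=0x80 r5=0x80  N=1 Z=0
after  8: r0=0xae r1=0x84 r2=0x14 r3=0x90 r4=0x14 r5=0x80  N=0 Z=0
-- IRQ taken; context saved, return-PC = 9 --

FLAGS = (N=0, Z=0)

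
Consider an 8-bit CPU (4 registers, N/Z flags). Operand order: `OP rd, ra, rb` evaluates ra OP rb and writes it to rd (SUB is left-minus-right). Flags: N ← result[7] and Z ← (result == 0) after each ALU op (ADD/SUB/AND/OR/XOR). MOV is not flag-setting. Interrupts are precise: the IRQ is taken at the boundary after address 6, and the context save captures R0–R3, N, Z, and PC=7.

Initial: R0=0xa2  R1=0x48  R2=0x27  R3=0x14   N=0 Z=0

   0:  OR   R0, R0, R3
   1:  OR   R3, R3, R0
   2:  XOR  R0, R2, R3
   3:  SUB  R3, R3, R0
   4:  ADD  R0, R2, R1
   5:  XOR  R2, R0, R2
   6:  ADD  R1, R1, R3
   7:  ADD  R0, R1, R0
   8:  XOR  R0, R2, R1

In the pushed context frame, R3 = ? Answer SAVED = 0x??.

after  0: R0=0xb6 R1=0x48 R2=0x27 R3=0x14  N=1 Z=0
after  1: R0=0xb6 R1=0x48 R2=0x27 R3=0xb6  N=1 Z=0
after  2: R0=0x91 R1=0x48 R2=0x27 R3=0xb6  N=1 Z=0
after  3: R0=0x91 R1=0x48 R2=0x27 R3=0x25  N=0 Z=0
after  4: R0=0x6f R1=0x48 R2=0x27 R3=0x25  N=0 Z=0
after  5: R0=0x6f R1=0x48 R2=0x48 R3=0x25  N=0 Z=0
after  6: R0=0x6f R1=0x6d R2=0x48 R3=0x25  N=0 Z=0
-- IRQ taken; context saved, return-PC = 7 --

SAVED = 0x25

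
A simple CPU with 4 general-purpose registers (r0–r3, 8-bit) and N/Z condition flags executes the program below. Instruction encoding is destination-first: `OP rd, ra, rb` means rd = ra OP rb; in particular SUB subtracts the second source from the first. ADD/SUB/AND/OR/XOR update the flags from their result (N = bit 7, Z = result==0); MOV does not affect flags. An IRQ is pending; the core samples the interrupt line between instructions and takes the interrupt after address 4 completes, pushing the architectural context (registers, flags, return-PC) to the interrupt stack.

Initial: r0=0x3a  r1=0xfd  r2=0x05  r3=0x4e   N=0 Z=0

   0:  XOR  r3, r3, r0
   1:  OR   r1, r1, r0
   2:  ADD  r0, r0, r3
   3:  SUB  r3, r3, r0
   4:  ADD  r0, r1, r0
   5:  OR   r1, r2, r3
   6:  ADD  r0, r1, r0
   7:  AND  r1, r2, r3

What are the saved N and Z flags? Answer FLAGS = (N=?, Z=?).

FLAGS = (N=1, Z=0)

after  0: r0=0x3a r1=0xfd r2=0x05 r3=0x74  N=0 Z=0
after  1: r0=0x3a r1=0xff r2=0x05 r3=0x74  N=1 Z=0
after  2: r0=0xae r1=0xff r2=0x05 r3=0x74  N=1 Z=0
after  3: r0=0xae r1=0xff r2=0x05 r3=0xc6  N=1 Z=0
after  4: r0=0xad r1=0xff r2=0x05 r3=0xc6  N=1 Z=0
-- IRQ taken; context saved, return-PC = 5 --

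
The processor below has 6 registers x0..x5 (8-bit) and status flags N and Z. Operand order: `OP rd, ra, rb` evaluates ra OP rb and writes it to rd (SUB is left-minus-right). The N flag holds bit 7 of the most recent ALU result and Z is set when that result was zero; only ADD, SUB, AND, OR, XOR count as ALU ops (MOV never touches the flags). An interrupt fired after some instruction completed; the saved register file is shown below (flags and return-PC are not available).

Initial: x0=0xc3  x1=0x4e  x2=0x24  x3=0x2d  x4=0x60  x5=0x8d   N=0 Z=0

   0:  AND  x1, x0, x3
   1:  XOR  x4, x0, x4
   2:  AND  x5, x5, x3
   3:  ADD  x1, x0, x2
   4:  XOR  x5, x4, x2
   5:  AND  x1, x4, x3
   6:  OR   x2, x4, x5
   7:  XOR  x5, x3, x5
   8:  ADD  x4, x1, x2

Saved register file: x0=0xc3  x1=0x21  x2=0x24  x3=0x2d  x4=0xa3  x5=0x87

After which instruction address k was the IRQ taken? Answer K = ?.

K = 5

after  0: x0=0xc3 x1=0x01 x2=0x24 x3=0x2d x4=0x60 x5=0x8d  N=0 Z=0
after  1: x0=0xc3 x1=0x01 x2=0x24 x3=0x2d x4=0xa3 x5=0x8d  N=1 Z=0
after  2: x0=0xc3 x1=0x01 x2=0x24 x3=0x2d x4=0xa3 x5=0x0d  N=0 Z=0
after  3: x0=0xc3 x1=0xe7 x2=0x24 x3=0x2d x4=0xa3 x5=0x0d  N=1 Z=0
after  4: x0=0xc3 x1=0xe7 x2=0x24 x3=0x2d x4=0xa3 x5=0x87  N=1 Z=0
after  5: x0=0xc3 x1=0x21 x2=0x24 x3=0x2d x4=0xa3 x5=0x87  N=0 Z=0
-- IRQ taken; context saved, return-PC = 6 --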